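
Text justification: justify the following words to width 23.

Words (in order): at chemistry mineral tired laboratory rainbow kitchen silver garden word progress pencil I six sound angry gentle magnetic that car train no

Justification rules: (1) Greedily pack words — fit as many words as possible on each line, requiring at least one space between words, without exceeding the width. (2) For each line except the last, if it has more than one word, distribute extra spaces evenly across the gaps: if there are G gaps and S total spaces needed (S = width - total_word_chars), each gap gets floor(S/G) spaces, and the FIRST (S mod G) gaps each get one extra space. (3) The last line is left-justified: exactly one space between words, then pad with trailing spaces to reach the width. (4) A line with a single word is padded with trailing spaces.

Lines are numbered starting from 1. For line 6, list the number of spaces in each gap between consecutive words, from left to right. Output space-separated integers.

Line 1: ['at', 'chemistry', 'mineral'] (min_width=20, slack=3)
Line 2: ['tired', 'laboratory'] (min_width=16, slack=7)
Line 3: ['rainbow', 'kitchen', 'silver'] (min_width=22, slack=1)
Line 4: ['garden', 'word', 'progress'] (min_width=20, slack=3)
Line 5: ['pencil', 'I', 'six', 'sound'] (min_width=18, slack=5)
Line 6: ['angry', 'gentle', 'magnetic'] (min_width=21, slack=2)
Line 7: ['that', 'car', 'train', 'no'] (min_width=17, slack=6)

Answer: 2 2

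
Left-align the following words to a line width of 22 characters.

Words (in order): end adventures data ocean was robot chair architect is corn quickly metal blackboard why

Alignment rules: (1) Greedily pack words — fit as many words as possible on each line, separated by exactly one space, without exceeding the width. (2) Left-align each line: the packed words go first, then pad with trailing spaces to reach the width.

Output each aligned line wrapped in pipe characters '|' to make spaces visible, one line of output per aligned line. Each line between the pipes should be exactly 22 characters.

Answer: |end adventures data   |
|ocean was robot chair |
|architect is corn     |
|quickly metal         |
|blackboard why        |

Derivation:
Line 1: ['end', 'adventures', 'data'] (min_width=19, slack=3)
Line 2: ['ocean', 'was', 'robot', 'chair'] (min_width=21, slack=1)
Line 3: ['architect', 'is', 'corn'] (min_width=17, slack=5)
Line 4: ['quickly', 'metal'] (min_width=13, slack=9)
Line 5: ['blackboard', 'why'] (min_width=14, slack=8)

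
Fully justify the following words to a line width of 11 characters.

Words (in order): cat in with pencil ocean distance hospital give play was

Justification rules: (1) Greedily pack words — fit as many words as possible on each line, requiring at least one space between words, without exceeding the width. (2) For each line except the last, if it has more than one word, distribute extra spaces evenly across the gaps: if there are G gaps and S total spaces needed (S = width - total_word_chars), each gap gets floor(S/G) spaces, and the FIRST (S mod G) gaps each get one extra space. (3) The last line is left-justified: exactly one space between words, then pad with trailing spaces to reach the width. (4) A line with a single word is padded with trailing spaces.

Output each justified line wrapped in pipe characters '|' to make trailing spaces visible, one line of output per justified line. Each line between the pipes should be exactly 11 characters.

Line 1: ['cat', 'in', 'with'] (min_width=11, slack=0)
Line 2: ['pencil'] (min_width=6, slack=5)
Line 3: ['ocean'] (min_width=5, slack=6)
Line 4: ['distance'] (min_width=8, slack=3)
Line 5: ['hospital'] (min_width=8, slack=3)
Line 6: ['give', 'play'] (min_width=9, slack=2)
Line 7: ['was'] (min_width=3, slack=8)

Answer: |cat in with|
|pencil     |
|ocean      |
|distance   |
|hospital   |
|give   play|
|was        |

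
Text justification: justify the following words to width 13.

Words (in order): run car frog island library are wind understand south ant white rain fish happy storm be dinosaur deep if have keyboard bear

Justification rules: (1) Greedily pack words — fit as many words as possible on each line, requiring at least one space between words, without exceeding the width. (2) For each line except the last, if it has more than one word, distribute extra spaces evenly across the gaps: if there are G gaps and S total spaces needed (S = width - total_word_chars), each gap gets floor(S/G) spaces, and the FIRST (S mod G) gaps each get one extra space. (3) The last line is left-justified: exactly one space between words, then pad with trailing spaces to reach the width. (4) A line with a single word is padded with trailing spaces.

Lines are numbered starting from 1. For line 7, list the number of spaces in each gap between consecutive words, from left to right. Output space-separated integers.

Answer: 4

Derivation:
Line 1: ['run', 'car', 'frog'] (min_width=12, slack=1)
Line 2: ['island'] (min_width=6, slack=7)
Line 3: ['library', 'are'] (min_width=11, slack=2)
Line 4: ['wind'] (min_width=4, slack=9)
Line 5: ['understand'] (min_width=10, slack=3)
Line 6: ['south', 'ant'] (min_width=9, slack=4)
Line 7: ['white', 'rain'] (min_width=10, slack=3)
Line 8: ['fish', 'happy'] (min_width=10, slack=3)
Line 9: ['storm', 'be'] (min_width=8, slack=5)
Line 10: ['dinosaur', 'deep'] (min_width=13, slack=0)
Line 11: ['if', 'have'] (min_width=7, slack=6)
Line 12: ['keyboard', 'bear'] (min_width=13, slack=0)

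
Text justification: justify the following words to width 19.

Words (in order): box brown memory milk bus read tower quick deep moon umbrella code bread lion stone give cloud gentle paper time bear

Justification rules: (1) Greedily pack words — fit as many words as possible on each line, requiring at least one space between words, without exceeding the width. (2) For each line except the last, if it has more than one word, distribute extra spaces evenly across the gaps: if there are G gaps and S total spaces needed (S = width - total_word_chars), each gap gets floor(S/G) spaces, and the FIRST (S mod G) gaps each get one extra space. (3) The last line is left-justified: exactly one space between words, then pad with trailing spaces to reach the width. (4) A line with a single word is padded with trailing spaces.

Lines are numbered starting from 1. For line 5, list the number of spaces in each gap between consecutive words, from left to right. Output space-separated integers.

Line 1: ['box', 'brown', 'memory'] (min_width=16, slack=3)
Line 2: ['milk', 'bus', 'read', 'tower'] (min_width=19, slack=0)
Line 3: ['quick', 'deep', 'moon'] (min_width=15, slack=4)
Line 4: ['umbrella', 'code', 'bread'] (min_width=19, slack=0)
Line 5: ['lion', 'stone', 'give'] (min_width=15, slack=4)
Line 6: ['cloud', 'gentle', 'paper'] (min_width=18, slack=1)
Line 7: ['time', 'bear'] (min_width=9, slack=10)

Answer: 3 3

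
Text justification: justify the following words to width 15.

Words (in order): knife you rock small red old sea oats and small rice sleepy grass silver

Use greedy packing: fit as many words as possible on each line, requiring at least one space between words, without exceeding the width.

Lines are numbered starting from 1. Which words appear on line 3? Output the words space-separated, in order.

Answer: sea oats and

Derivation:
Line 1: ['knife', 'you', 'rock'] (min_width=14, slack=1)
Line 2: ['small', 'red', 'old'] (min_width=13, slack=2)
Line 3: ['sea', 'oats', 'and'] (min_width=12, slack=3)
Line 4: ['small', 'rice'] (min_width=10, slack=5)
Line 5: ['sleepy', 'grass'] (min_width=12, slack=3)
Line 6: ['silver'] (min_width=6, slack=9)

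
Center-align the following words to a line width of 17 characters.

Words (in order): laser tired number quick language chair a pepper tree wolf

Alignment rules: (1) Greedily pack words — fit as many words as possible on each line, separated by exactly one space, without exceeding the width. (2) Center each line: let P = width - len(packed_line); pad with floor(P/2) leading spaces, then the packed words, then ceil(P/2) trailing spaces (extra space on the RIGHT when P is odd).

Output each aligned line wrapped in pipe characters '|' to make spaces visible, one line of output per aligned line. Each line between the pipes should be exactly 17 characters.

Line 1: ['laser', 'tired'] (min_width=11, slack=6)
Line 2: ['number', 'quick'] (min_width=12, slack=5)
Line 3: ['language', 'chair', 'a'] (min_width=16, slack=1)
Line 4: ['pepper', 'tree', 'wolf'] (min_width=16, slack=1)

Answer: |   laser tired   |
|  number quick   |
|language chair a |
|pepper tree wolf |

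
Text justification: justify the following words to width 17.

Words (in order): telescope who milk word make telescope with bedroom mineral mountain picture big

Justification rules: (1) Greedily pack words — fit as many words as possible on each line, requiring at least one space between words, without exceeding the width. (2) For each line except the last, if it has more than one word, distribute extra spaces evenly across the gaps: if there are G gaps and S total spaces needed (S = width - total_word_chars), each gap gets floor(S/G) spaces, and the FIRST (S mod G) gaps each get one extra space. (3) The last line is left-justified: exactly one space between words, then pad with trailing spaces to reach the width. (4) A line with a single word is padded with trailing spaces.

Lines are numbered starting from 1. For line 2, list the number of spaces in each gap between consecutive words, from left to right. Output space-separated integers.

Answer: 3 2

Derivation:
Line 1: ['telescope', 'who'] (min_width=13, slack=4)
Line 2: ['milk', 'word', 'make'] (min_width=14, slack=3)
Line 3: ['telescope', 'with'] (min_width=14, slack=3)
Line 4: ['bedroom', 'mineral'] (min_width=15, slack=2)
Line 5: ['mountain', 'picture'] (min_width=16, slack=1)
Line 6: ['big'] (min_width=3, slack=14)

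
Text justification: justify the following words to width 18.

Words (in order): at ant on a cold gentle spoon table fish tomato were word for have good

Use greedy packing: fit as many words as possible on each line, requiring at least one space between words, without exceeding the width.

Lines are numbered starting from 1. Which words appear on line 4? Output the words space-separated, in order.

Answer: word for have good

Derivation:
Line 1: ['at', 'ant', 'on', 'a', 'cold'] (min_width=16, slack=2)
Line 2: ['gentle', 'spoon', 'table'] (min_width=18, slack=0)
Line 3: ['fish', 'tomato', 'were'] (min_width=16, slack=2)
Line 4: ['word', 'for', 'have', 'good'] (min_width=18, slack=0)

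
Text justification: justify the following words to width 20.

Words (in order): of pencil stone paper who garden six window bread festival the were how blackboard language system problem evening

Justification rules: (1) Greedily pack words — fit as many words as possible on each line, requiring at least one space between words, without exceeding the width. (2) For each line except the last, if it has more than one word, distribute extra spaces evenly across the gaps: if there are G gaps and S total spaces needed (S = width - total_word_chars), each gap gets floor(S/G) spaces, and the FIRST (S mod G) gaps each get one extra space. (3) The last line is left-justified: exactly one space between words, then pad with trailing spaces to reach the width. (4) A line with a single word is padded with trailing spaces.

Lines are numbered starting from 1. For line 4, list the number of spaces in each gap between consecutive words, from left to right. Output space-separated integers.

Line 1: ['of', 'pencil', 'stone'] (min_width=15, slack=5)
Line 2: ['paper', 'who', 'garden', 'six'] (min_width=20, slack=0)
Line 3: ['window', 'bread'] (min_width=12, slack=8)
Line 4: ['festival', 'the', 'were'] (min_width=17, slack=3)
Line 5: ['how', 'blackboard'] (min_width=14, slack=6)
Line 6: ['language', 'system'] (min_width=15, slack=5)
Line 7: ['problem', 'evening'] (min_width=15, slack=5)

Answer: 3 2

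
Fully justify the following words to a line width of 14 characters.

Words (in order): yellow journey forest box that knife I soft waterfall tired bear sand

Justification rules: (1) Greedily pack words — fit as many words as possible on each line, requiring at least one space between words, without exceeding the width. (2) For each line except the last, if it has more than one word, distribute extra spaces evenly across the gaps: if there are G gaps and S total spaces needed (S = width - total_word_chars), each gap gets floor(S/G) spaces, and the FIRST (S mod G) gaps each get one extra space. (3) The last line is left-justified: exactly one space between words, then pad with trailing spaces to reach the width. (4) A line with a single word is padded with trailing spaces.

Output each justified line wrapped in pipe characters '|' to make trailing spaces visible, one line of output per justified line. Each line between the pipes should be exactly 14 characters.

Line 1: ['yellow', 'journey'] (min_width=14, slack=0)
Line 2: ['forest', 'box'] (min_width=10, slack=4)
Line 3: ['that', 'knife', 'I'] (min_width=12, slack=2)
Line 4: ['soft', 'waterfall'] (min_width=14, slack=0)
Line 5: ['tired', 'bear'] (min_width=10, slack=4)
Line 6: ['sand'] (min_width=4, slack=10)

Answer: |yellow journey|
|forest     box|
|that  knife  I|
|soft waterfall|
|tired     bear|
|sand          |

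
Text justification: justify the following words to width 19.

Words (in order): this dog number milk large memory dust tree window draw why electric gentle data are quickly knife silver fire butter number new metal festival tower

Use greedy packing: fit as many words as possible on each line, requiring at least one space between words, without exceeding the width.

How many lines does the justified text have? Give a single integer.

Answer: 9

Derivation:
Line 1: ['this', 'dog', 'number'] (min_width=15, slack=4)
Line 2: ['milk', 'large', 'memory'] (min_width=17, slack=2)
Line 3: ['dust', 'tree', 'window'] (min_width=16, slack=3)
Line 4: ['draw', 'why', 'electric'] (min_width=17, slack=2)
Line 5: ['gentle', 'data', 'are'] (min_width=15, slack=4)
Line 6: ['quickly', 'knife'] (min_width=13, slack=6)
Line 7: ['silver', 'fire', 'butter'] (min_width=18, slack=1)
Line 8: ['number', 'new', 'metal'] (min_width=16, slack=3)
Line 9: ['festival', 'tower'] (min_width=14, slack=5)
Total lines: 9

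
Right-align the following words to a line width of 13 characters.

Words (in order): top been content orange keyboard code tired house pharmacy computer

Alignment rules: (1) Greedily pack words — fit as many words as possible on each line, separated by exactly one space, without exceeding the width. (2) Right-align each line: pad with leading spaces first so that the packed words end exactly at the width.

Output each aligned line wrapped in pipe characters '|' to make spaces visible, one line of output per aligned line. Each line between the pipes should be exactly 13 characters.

Line 1: ['top', 'been'] (min_width=8, slack=5)
Line 2: ['content'] (min_width=7, slack=6)
Line 3: ['orange'] (min_width=6, slack=7)
Line 4: ['keyboard', 'code'] (min_width=13, slack=0)
Line 5: ['tired', 'house'] (min_width=11, slack=2)
Line 6: ['pharmacy'] (min_width=8, slack=5)
Line 7: ['computer'] (min_width=8, slack=5)

Answer: |     top been|
|      content|
|       orange|
|keyboard code|
|  tired house|
|     pharmacy|
|     computer|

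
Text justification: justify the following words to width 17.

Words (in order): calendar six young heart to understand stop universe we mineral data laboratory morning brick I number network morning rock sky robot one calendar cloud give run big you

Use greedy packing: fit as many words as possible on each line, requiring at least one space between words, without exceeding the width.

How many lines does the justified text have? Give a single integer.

Answer: 12

Derivation:
Line 1: ['calendar', 'six'] (min_width=12, slack=5)
Line 2: ['young', 'heart', 'to'] (min_width=14, slack=3)
Line 3: ['understand', 'stop'] (min_width=15, slack=2)
Line 4: ['universe', 'we'] (min_width=11, slack=6)
Line 5: ['mineral', 'data'] (min_width=12, slack=5)
Line 6: ['laboratory'] (min_width=10, slack=7)
Line 7: ['morning', 'brick', 'I'] (min_width=15, slack=2)
Line 8: ['number', 'network'] (min_width=14, slack=3)
Line 9: ['morning', 'rock', 'sky'] (min_width=16, slack=1)
Line 10: ['robot', 'one'] (min_width=9, slack=8)
Line 11: ['calendar', 'cloud'] (min_width=14, slack=3)
Line 12: ['give', 'run', 'big', 'you'] (min_width=16, slack=1)
Total lines: 12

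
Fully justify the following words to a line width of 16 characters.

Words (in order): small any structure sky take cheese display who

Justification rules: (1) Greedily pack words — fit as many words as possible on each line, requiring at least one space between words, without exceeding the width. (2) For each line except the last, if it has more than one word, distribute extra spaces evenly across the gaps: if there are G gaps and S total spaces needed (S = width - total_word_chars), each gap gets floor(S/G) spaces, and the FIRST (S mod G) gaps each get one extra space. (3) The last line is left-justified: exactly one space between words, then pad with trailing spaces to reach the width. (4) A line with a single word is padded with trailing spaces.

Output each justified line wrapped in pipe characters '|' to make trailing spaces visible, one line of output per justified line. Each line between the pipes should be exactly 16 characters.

Answer: |small        any|
|structure    sky|
|take      cheese|
|display who     |

Derivation:
Line 1: ['small', 'any'] (min_width=9, slack=7)
Line 2: ['structure', 'sky'] (min_width=13, slack=3)
Line 3: ['take', 'cheese'] (min_width=11, slack=5)
Line 4: ['display', 'who'] (min_width=11, slack=5)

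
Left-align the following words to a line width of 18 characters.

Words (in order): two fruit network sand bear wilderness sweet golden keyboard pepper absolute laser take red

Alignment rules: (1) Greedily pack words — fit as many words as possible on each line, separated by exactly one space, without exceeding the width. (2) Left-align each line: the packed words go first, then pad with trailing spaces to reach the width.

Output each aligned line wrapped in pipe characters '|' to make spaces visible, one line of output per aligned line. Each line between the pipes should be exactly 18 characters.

Answer: |two fruit network |
|sand bear         |
|wilderness sweet  |
|golden keyboard   |
|pepper absolute   |
|laser take red    |

Derivation:
Line 1: ['two', 'fruit', 'network'] (min_width=17, slack=1)
Line 2: ['sand', 'bear'] (min_width=9, slack=9)
Line 3: ['wilderness', 'sweet'] (min_width=16, slack=2)
Line 4: ['golden', 'keyboard'] (min_width=15, slack=3)
Line 5: ['pepper', 'absolute'] (min_width=15, slack=3)
Line 6: ['laser', 'take', 'red'] (min_width=14, slack=4)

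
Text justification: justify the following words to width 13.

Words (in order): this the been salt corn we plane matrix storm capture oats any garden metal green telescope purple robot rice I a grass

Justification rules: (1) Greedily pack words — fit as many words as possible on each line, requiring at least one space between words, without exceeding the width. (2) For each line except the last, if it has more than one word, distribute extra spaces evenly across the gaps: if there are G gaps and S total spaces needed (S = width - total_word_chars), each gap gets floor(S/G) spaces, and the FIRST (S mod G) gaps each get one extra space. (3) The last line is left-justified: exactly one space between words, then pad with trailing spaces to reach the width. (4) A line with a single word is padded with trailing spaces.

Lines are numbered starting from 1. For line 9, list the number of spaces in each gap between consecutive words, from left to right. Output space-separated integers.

Answer: 2

Derivation:
Line 1: ['this', 'the', 'been'] (min_width=13, slack=0)
Line 2: ['salt', 'corn', 'we'] (min_width=12, slack=1)
Line 3: ['plane', 'matrix'] (min_width=12, slack=1)
Line 4: ['storm', 'capture'] (min_width=13, slack=0)
Line 5: ['oats', 'any'] (min_width=8, slack=5)
Line 6: ['garden', 'metal'] (min_width=12, slack=1)
Line 7: ['green'] (min_width=5, slack=8)
Line 8: ['telescope'] (min_width=9, slack=4)
Line 9: ['purple', 'robot'] (min_width=12, slack=1)
Line 10: ['rice', 'I', 'a'] (min_width=8, slack=5)
Line 11: ['grass'] (min_width=5, slack=8)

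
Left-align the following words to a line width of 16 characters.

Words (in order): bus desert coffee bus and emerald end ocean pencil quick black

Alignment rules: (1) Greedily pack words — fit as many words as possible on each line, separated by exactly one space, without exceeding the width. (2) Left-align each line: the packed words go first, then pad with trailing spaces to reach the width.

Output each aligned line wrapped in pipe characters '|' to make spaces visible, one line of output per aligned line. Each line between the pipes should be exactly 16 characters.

Answer: |bus desert      |
|coffee bus and  |
|emerald end     |
|ocean pencil    |
|quick black     |

Derivation:
Line 1: ['bus', 'desert'] (min_width=10, slack=6)
Line 2: ['coffee', 'bus', 'and'] (min_width=14, slack=2)
Line 3: ['emerald', 'end'] (min_width=11, slack=5)
Line 4: ['ocean', 'pencil'] (min_width=12, slack=4)
Line 5: ['quick', 'black'] (min_width=11, slack=5)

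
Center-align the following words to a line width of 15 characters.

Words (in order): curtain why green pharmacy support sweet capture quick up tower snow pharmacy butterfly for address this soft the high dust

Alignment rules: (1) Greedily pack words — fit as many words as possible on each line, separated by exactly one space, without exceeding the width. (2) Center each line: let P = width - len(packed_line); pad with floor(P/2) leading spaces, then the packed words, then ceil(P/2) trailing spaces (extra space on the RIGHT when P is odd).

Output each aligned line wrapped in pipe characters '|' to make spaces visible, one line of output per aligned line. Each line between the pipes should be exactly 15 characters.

Line 1: ['curtain', 'why'] (min_width=11, slack=4)
Line 2: ['green', 'pharmacy'] (min_width=14, slack=1)
Line 3: ['support', 'sweet'] (min_width=13, slack=2)
Line 4: ['capture', 'quick'] (min_width=13, slack=2)
Line 5: ['up', 'tower', 'snow'] (min_width=13, slack=2)
Line 6: ['pharmacy'] (min_width=8, slack=7)
Line 7: ['butterfly', 'for'] (min_width=13, slack=2)
Line 8: ['address', 'this'] (min_width=12, slack=3)
Line 9: ['soft', 'the', 'high'] (min_width=13, slack=2)
Line 10: ['dust'] (min_width=4, slack=11)

Answer: |  curtain why  |
|green pharmacy |
| support sweet |
| capture quick |
| up tower snow |
|   pharmacy    |
| butterfly for |
| address this  |
| soft the high |
|     dust      |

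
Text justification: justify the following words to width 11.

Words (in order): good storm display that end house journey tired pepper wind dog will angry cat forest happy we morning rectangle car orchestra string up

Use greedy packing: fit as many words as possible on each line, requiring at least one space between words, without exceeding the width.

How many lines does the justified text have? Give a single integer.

Answer: 16

Derivation:
Line 1: ['good', 'storm'] (min_width=10, slack=1)
Line 2: ['display'] (min_width=7, slack=4)
Line 3: ['that', 'end'] (min_width=8, slack=3)
Line 4: ['house'] (min_width=5, slack=6)
Line 5: ['journey'] (min_width=7, slack=4)
Line 6: ['tired'] (min_width=5, slack=6)
Line 7: ['pepper', 'wind'] (min_width=11, slack=0)
Line 8: ['dog', 'will'] (min_width=8, slack=3)
Line 9: ['angry', 'cat'] (min_width=9, slack=2)
Line 10: ['forest'] (min_width=6, slack=5)
Line 11: ['happy', 'we'] (min_width=8, slack=3)
Line 12: ['morning'] (min_width=7, slack=4)
Line 13: ['rectangle'] (min_width=9, slack=2)
Line 14: ['car'] (min_width=3, slack=8)
Line 15: ['orchestra'] (min_width=9, slack=2)
Line 16: ['string', 'up'] (min_width=9, slack=2)
Total lines: 16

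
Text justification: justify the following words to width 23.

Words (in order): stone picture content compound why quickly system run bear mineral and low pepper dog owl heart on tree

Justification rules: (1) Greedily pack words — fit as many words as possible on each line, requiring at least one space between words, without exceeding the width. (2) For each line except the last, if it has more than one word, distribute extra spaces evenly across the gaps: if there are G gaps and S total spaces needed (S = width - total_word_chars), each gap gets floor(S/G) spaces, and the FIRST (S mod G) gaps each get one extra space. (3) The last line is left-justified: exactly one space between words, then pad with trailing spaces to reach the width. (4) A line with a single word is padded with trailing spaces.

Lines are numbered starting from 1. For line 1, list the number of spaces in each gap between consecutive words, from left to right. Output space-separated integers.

Line 1: ['stone', 'picture', 'content'] (min_width=21, slack=2)
Line 2: ['compound', 'why', 'quickly'] (min_width=20, slack=3)
Line 3: ['system', 'run', 'bear', 'mineral'] (min_width=23, slack=0)
Line 4: ['and', 'low', 'pepper', 'dog', 'owl'] (min_width=22, slack=1)
Line 5: ['heart', 'on', 'tree'] (min_width=13, slack=10)

Answer: 2 2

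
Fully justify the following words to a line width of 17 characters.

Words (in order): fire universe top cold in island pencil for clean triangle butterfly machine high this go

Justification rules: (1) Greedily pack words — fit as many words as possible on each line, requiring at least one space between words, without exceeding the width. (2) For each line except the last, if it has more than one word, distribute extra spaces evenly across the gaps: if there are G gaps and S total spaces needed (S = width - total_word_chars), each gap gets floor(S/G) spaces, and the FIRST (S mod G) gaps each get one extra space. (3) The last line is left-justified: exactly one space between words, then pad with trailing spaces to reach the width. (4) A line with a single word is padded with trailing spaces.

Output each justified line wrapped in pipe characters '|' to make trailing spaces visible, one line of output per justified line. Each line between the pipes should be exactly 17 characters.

Line 1: ['fire', 'universe', 'top'] (min_width=17, slack=0)
Line 2: ['cold', 'in', 'island'] (min_width=14, slack=3)
Line 3: ['pencil', 'for', 'clean'] (min_width=16, slack=1)
Line 4: ['triangle'] (min_width=8, slack=9)
Line 5: ['butterfly', 'machine'] (min_width=17, slack=0)
Line 6: ['high', 'this', 'go'] (min_width=12, slack=5)

Answer: |fire universe top|
|cold   in  island|
|pencil  for clean|
|triangle         |
|butterfly machine|
|high this go     |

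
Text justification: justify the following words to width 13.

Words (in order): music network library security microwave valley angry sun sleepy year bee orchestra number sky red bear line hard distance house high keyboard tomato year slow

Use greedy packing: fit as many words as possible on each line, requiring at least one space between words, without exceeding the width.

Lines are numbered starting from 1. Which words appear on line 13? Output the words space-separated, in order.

Answer: keyboard

Derivation:
Line 1: ['music', 'network'] (min_width=13, slack=0)
Line 2: ['library'] (min_width=7, slack=6)
Line 3: ['security'] (min_width=8, slack=5)
Line 4: ['microwave'] (min_width=9, slack=4)
Line 5: ['valley', 'angry'] (min_width=12, slack=1)
Line 6: ['sun', 'sleepy'] (min_width=10, slack=3)
Line 7: ['year', 'bee'] (min_width=8, slack=5)
Line 8: ['orchestra'] (min_width=9, slack=4)
Line 9: ['number', 'sky'] (min_width=10, slack=3)
Line 10: ['red', 'bear', 'line'] (min_width=13, slack=0)
Line 11: ['hard', 'distance'] (min_width=13, slack=0)
Line 12: ['house', 'high'] (min_width=10, slack=3)
Line 13: ['keyboard'] (min_width=8, slack=5)
Line 14: ['tomato', 'year'] (min_width=11, slack=2)
Line 15: ['slow'] (min_width=4, slack=9)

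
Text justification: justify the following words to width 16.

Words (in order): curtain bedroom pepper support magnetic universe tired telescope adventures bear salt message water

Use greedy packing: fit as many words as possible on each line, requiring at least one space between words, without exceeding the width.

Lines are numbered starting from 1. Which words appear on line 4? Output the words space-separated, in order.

Answer: universe tired

Derivation:
Line 1: ['curtain', 'bedroom'] (min_width=15, slack=1)
Line 2: ['pepper', 'support'] (min_width=14, slack=2)
Line 3: ['magnetic'] (min_width=8, slack=8)
Line 4: ['universe', 'tired'] (min_width=14, slack=2)
Line 5: ['telescope'] (min_width=9, slack=7)
Line 6: ['adventures', 'bear'] (min_width=15, slack=1)
Line 7: ['salt', 'message'] (min_width=12, slack=4)
Line 8: ['water'] (min_width=5, slack=11)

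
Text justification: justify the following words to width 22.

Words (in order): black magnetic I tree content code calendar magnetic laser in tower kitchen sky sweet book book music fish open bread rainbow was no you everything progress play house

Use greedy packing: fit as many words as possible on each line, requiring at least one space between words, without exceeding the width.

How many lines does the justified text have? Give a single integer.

Answer: 9

Derivation:
Line 1: ['black', 'magnetic', 'I', 'tree'] (min_width=21, slack=1)
Line 2: ['content', 'code', 'calendar'] (min_width=21, slack=1)
Line 3: ['magnetic', 'laser', 'in'] (min_width=17, slack=5)
Line 4: ['tower', 'kitchen', 'sky'] (min_width=17, slack=5)
Line 5: ['sweet', 'book', 'book', 'music'] (min_width=21, slack=1)
Line 6: ['fish', 'open', 'bread'] (min_width=15, slack=7)
Line 7: ['rainbow', 'was', 'no', 'you'] (min_width=18, slack=4)
Line 8: ['everything', 'progress'] (min_width=19, slack=3)
Line 9: ['play', 'house'] (min_width=10, slack=12)
Total lines: 9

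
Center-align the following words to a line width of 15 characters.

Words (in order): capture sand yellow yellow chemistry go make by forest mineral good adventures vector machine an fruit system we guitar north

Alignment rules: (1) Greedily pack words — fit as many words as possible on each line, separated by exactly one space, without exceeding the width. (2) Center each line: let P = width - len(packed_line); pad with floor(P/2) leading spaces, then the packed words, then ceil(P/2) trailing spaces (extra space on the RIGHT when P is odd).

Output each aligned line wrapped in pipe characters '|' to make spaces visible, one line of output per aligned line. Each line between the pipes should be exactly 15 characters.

Line 1: ['capture', 'sand'] (min_width=12, slack=3)
Line 2: ['yellow', 'yellow'] (min_width=13, slack=2)
Line 3: ['chemistry', 'go'] (min_width=12, slack=3)
Line 4: ['make', 'by', 'forest'] (min_width=14, slack=1)
Line 5: ['mineral', 'good'] (min_width=12, slack=3)
Line 6: ['adventures'] (min_width=10, slack=5)
Line 7: ['vector', 'machine'] (min_width=14, slack=1)
Line 8: ['an', 'fruit', 'system'] (min_width=15, slack=0)
Line 9: ['we', 'guitar', 'north'] (min_width=15, slack=0)

Answer: | capture sand  |
| yellow yellow |
| chemistry go  |
|make by forest |
| mineral good  |
|  adventures   |
|vector machine |
|an fruit system|
|we guitar north|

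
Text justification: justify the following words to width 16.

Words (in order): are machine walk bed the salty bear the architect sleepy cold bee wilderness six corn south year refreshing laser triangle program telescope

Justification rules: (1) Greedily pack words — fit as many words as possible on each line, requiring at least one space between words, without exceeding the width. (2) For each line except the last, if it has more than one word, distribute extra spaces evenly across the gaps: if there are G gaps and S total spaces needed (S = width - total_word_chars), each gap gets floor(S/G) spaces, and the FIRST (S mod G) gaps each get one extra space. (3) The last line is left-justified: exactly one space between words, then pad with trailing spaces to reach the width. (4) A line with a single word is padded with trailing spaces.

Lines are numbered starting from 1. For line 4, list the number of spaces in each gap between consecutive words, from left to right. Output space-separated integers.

Line 1: ['are', 'machine', 'walk'] (min_width=16, slack=0)
Line 2: ['bed', 'the', 'salty'] (min_width=13, slack=3)
Line 3: ['bear', 'the'] (min_width=8, slack=8)
Line 4: ['architect', 'sleepy'] (min_width=16, slack=0)
Line 5: ['cold', 'bee'] (min_width=8, slack=8)
Line 6: ['wilderness', 'six'] (min_width=14, slack=2)
Line 7: ['corn', 'south', 'year'] (min_width=15, slack=1)
Line 8: ['refreshing', 'laser'] (min_width=16, slack=0)
Line 9: ['triangle', 'program'] (min_width=16, slack=0)
Line 10: ['telescope'] (min_width=9, slack=7)

Answer: 1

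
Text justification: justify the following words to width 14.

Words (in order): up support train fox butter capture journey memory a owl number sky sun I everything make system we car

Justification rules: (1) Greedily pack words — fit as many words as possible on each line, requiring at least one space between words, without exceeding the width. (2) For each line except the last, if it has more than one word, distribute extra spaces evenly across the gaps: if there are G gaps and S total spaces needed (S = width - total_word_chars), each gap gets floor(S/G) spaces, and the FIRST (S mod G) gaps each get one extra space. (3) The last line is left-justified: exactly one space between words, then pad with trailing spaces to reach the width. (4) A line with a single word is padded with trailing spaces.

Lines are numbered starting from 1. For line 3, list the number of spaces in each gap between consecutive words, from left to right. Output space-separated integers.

Answer: 1

Derivation:
Line 1: ['up', 'support'] (min_width=10, slack=4)
Line 2: ['train', 'fox'] (min_width=9, slack=5)
Line 3: ['butter', 'capture'] (min_width=14, slack=0)
Line 4: ['journey', 'memory'] (min_width=14, slack=0)
Line 5: ['a', 'owl', 'number'] (min_width=12, slack=2)
Line 6: ['sky', 'sun', 'I'] (min_width=9, slack=5)
Line 7: ['everything'] (min_width=10, slack=4)
Line 8: ['make', 'system', 'we'] (min_width=14, slack=0)
Line 9: ['car'] (min_width=3, slack=11)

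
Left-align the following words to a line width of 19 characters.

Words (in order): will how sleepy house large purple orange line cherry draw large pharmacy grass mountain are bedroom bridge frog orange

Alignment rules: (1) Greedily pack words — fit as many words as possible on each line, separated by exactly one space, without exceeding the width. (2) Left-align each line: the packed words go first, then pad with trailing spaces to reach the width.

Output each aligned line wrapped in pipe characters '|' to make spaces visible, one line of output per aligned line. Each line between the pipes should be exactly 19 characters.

Answer: |will how sleepy    |
|house large purple |
|orange line cherry |
|draw large pharmacy|
|grass mountain are |
|bedroom bridge frog|
|orange             |

Derivation:
Line 1: ['will', 'how', 'sleepy'] (min_width=15, slack=4)
Line 2: ['house', 'large', 'purple'] (min_width=18, slack=1)
Line 3: ['orange', 'line', 'cherry'] (min_width=18, slack=1)
Line 4: ['draw', 'large', 'pharmacy'] (min_width=19, slack=0)
Line 5: ['grass', 'mountain', 'are'] (min_width=18, slack=1)
Line 6: ['bedroom', 'bridge', 'frog'] (min_width=19, slack=0)
Line 7: ['orange'] (min_width=6, slack=13)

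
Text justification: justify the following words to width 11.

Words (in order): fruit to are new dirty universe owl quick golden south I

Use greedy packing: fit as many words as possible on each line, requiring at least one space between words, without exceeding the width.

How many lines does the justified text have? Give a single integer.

Answer: 7

Derivation:
Line 1: ['fruit', 'to'] (min_width=8, slack=3)
Line 2: ['are', 'new'] (min_width=7, slack=4)
Line 3: ['dirty'] (min_width=5, slack=6)
Line 4: ['universe'] (min_width=8, slack=3)
Line 5: ['owl', 'quick'] (min_width=9, slack=2)
Line 6: ['golden'] (min_width=6, slack=5)
Line 7: ['south', 'I'] (min_width=7, slack=4)
Total lines: 7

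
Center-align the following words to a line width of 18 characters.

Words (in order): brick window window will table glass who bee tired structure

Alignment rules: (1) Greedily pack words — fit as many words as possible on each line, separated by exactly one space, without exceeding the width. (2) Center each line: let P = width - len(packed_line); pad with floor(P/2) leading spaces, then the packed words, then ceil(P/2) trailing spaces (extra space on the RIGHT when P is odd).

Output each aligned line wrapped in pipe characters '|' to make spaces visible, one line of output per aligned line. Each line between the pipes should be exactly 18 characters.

Line 1: ['brick', 'window'] (min_width=12, slack=6)
Line 2: ['window', 'will', 'table'] (min_width=17, slack=1)
Line 3: ['glass', 'who', 'bee'] (min_width=13, slack=5)
Line 4: ['tired', 'structure'] (min_width=15, slack=3)

Answer: |   brick window   |
|window will table |
|  glass who bee   |
| tired structure  |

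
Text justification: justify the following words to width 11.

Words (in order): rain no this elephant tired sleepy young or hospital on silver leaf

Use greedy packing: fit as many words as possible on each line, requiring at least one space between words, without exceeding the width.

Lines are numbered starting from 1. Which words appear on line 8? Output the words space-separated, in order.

Line 1: ['rain', 'no'] (min_width=7, slack=4)
Line 2: ['this'] (min_width=4, slack=7)
Line 3: ['elephant'] (min_width=8, slack=3)
Line 4: ['tired'] (min_width=5, slack=6)
Line 5: ['sleepy'] (min_width=6, slack=5)
Line 6: ['young', 'or'] (min_width=8, slack=3)
Line 7: ['hospital', 'on'] (min_width=11, slack=0)
Line 8: ['silver', 'leaf'] (min_width=11, slack=0)

Answer: silver leaf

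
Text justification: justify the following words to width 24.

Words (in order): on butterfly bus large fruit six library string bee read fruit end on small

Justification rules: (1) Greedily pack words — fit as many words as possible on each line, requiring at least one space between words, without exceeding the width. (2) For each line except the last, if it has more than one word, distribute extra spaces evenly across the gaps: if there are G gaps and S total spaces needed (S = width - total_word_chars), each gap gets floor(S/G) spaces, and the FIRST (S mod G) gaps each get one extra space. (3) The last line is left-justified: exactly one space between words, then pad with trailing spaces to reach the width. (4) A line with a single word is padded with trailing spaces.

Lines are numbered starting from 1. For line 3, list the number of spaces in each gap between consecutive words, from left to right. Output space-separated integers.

Line 1: ['on', 'butterfly', 'bus', 'large'] (min_width=22, slack=2)
Line 2: ['fruit', 'six', 'library', 'string'] (min_width=24, slack=0)
Line 3: ['bee', 'read', 'fruit', 'end', 'on'] (min_width=21, slack=3)
Line 4: ['small'] (min_width=5, slack=19)

Answer: 2 2 2 1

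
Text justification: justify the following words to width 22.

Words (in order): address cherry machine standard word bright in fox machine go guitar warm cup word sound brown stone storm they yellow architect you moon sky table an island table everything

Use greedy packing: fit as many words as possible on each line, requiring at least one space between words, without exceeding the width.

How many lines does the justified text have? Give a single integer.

Answer: 9

Derivation:
Line 1: ['address', 'cherry', 'machine'] (min_width=22, slack=0)
Line 2: ['standard', 'word', 'bright'] (min_width=20, slack=2)
Line 3: ['in', 'fox', 'machine', 'go'] (min_width=17, slack=5)
Line 4: ['guitar', 'warm', 'cup', 'word'] (min_width=20, slack=2)
Line 5: ['sound', 'brown', 'stone'] (min_width=17, slack=5)
Line 6: ['storm', 'they', 'yellow'] (min_width=17, slack=5)
Line 7: ['architect', 'you', 'moon', 'sky'] (min_width=22, slack=0)
Line 8: ['table', 'an', 'island', 'table'] (min_width=21, slack=1)
Line 9: ['everything'] (min_width=10, slack=12)
Total lines: 9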